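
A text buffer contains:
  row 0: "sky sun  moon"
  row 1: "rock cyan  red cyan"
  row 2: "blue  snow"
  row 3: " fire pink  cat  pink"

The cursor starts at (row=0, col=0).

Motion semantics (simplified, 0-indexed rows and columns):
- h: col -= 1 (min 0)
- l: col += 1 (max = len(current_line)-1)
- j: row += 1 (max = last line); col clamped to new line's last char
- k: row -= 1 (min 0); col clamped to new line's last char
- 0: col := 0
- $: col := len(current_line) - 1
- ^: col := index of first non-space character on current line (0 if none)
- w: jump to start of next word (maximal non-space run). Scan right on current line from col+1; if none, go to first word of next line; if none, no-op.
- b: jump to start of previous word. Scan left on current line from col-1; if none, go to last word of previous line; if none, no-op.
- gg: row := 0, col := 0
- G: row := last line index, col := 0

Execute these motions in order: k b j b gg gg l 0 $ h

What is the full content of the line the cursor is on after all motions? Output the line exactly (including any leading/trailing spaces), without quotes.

Answer: sky sun  moon

Derivation:
After 1 (k): row=0 col=0 char='s'
After 2 (b): row=0 col=0 char='s'
After 3 (j): row=1 col=0 char='r'
After 4 (b): row=0 col=9 char='m'
After 5 (gg): row=0 col=0 char='s'
After 6 (gg): row=0 col=0 char='s'
After 7 (l): row=0 col=1 char='k'
After 8 (0): row=0 col=0 char='s'
After 9 ($): row=0 col=12 char='n'
After 10 (h): row=0 col=11 char='o'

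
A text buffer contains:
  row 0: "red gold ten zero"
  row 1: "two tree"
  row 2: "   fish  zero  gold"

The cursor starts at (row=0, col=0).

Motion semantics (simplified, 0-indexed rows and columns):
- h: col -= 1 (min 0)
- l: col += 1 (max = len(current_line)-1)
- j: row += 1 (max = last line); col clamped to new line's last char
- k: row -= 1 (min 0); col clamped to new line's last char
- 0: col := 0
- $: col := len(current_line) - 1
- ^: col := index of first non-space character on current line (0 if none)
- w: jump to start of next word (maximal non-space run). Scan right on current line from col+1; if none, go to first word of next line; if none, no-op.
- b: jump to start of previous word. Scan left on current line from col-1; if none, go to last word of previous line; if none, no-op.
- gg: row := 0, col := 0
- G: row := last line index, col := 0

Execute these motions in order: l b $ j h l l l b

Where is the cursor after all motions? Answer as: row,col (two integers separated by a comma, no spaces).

Answer: 1,4

Derivation:
After 1 (l): row=0 col=1 char='e'
After 2 (b): row=0 col=0 char='r'
After 3 ($): row=0 col=16 char='o'
After 4 (j): row=1 col=7 char='e'
After 5 (h): row=1 col=6 char='e'
After 6 (l): row=1 col=7 char='e'
After 7 (l): row=1 col=7 char='e'
After 8 (l): row=1 col=7 char='e'
After 9 (b): row=1 col=4 char='t'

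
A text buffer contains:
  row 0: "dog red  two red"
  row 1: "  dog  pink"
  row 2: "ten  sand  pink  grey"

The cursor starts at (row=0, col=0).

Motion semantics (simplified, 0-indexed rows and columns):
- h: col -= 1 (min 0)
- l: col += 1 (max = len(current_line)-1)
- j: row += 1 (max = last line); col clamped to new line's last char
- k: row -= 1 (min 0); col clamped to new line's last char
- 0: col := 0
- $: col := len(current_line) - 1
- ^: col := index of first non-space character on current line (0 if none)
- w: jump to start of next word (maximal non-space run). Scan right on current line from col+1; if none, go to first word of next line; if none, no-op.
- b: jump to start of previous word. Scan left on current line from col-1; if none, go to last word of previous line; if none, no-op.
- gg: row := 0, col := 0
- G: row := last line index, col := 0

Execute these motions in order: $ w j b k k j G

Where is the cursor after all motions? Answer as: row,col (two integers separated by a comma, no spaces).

After 1 ($): row=0 col=15 char='d'
After 2 (w): row=1 col=2 char='d'
After 3 (j): row=2 col=2 char='n'
After 4 (b): row=2 col=0 char='t'
After 5 (k): row=1 col=0 char='_'
After 6 (k): row=0 col=0 char='d'
After 7 (j): row=1 col=0 char='_'
After 8 (G): row=2 col=0 char='t'

Answer: 2,0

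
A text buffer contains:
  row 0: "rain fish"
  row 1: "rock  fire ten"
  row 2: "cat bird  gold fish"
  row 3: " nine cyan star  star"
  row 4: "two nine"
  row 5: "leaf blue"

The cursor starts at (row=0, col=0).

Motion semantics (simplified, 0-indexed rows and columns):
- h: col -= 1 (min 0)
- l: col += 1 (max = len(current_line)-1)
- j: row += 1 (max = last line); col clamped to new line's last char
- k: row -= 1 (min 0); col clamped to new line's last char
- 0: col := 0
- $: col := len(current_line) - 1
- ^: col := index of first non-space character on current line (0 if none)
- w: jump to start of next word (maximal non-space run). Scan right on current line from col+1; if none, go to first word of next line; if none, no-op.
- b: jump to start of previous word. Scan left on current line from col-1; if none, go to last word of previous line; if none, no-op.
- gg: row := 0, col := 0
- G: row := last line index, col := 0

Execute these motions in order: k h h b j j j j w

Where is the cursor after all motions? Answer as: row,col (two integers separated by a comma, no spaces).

Answer: 4,4

Derivation:
After 1 (k): row=0 col=0 char='r'
After 2 (h): row=0 col=0 char='r'
After 3 (h): row=0 col=0 char='r'
After 4 (b): row=0 col=0 char='r'
After 5 (j): row=1 col=0 char='r'
After 6 (j): row=2 col=0 char='c'
After 7 (j): row=3 col=0 char='_'
After 8 (j): row=4 col=0 char='t'
After 9 (w): row=4 col=4 char='n'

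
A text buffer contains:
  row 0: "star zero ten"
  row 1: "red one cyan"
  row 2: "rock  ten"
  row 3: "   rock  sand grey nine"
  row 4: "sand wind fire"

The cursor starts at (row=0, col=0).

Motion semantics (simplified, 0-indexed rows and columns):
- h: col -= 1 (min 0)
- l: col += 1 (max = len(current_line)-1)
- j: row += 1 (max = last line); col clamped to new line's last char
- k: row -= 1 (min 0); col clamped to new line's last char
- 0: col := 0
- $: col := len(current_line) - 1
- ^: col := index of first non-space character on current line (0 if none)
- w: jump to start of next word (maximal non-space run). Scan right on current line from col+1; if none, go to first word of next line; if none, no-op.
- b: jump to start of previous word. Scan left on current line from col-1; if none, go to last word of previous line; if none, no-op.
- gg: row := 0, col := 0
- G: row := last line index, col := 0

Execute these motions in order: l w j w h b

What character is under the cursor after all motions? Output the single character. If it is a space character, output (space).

Answer: o

Derivation:
After 1 (l): row=0 col=1 char='t'
After 2 (w): row=0 col=5 char='z'
After 3 (j): row=1 col=5 char='n'
After 4 (w): row=1 col=8 char='c'
After 5 (h): row=1 col=7 char='_'
After 6 (b): row=1 col=4 char='o'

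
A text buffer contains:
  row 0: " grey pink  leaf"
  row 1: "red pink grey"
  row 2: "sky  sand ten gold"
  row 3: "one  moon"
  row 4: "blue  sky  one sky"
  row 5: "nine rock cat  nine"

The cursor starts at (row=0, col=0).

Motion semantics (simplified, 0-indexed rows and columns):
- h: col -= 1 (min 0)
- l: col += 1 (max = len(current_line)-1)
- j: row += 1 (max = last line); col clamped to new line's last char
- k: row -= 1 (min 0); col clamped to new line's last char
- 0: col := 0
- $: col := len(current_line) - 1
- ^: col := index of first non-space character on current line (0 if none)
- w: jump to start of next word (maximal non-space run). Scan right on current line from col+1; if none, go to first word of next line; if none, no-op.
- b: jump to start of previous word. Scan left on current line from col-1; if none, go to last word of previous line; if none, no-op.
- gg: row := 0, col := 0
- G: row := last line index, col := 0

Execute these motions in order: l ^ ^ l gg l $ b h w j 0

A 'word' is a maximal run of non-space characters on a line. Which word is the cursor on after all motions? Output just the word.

Answer: red

Derivation:
After 1 (l): row=0 col=1 char='g'
After 2 (^): row=0 col=1 char='g'
After 3 (^): row=0 col=1 char='g'
After 4 (l): row=0 col=2 char='r'
After 5 (gg): row=0 col=0 char='_'
After 6 (l): row=0 col=1 char='g'
After 7 ($): row=0 col=15 char='f'
After 8 (b): row=0 col=12 char='l'
After 9 (h): row=0 col=11 char='_'
After 10 (w): row=0 col=12 char='l'
After 11 (j): row=1 col=12 char='y'
After 12 (0): row=1 col=0 char='r'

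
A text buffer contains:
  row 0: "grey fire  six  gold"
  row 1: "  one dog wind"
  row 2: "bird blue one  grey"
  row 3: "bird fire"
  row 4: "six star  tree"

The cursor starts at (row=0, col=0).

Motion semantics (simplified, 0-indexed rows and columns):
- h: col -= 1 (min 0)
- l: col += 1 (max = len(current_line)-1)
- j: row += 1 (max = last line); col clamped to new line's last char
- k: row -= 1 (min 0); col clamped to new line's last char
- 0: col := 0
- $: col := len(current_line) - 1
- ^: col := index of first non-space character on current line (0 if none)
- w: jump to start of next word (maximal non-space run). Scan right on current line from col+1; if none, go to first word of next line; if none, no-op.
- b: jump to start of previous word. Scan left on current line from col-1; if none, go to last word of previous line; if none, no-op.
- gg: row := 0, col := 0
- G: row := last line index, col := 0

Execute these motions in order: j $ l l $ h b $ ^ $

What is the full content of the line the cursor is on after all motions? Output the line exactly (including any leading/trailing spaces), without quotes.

After 1 (j): row=1 col=0 char='_'
After 2 ($): row=1 col=13 char='d'
After 3 (l): row=1 col=13 char='d'
After 4 (l): row=1 col=13 char='d'
After 5 ($): row=1 col=13 char='d'
After 6 (h): row=1 col=12 char='n'
After 7 (b): row=1 col=10 char='w'
After 8 ($): row=1 col=13 char='d'
After 9 (^): row=1 col=2 char='o'
After 10 ($): row=1 col=13 char='d'

Answer:   one dog wind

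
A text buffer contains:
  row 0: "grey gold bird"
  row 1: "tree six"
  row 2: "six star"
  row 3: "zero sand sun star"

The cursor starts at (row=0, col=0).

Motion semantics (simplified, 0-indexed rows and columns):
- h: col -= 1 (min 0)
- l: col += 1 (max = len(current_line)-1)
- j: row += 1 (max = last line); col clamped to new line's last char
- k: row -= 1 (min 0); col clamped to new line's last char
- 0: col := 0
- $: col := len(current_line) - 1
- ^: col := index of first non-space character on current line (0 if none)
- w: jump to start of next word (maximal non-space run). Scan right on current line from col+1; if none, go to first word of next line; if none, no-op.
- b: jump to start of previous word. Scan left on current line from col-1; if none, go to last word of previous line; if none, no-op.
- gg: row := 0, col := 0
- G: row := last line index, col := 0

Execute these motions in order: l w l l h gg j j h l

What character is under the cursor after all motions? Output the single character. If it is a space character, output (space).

Answer: i

Derivation:
After 1 (l): row=0 col=1 char='r'
After 2 (w): row=0 col=5 char='g'
After 3 (l): row=0 col=6 char='o'
After 4 (l): row=0 col=7 char='l'
After 5 (h): row=0 col=6 char='o'
After 6 (gg): row=0 col=0 char='g'
After 7 (j): row=1 col=0 char='t'
After 8 (j): row=2 col=0 char='s'
After 9 (h): row=2 col=0 char='s'
After 10 (l): row=2 col=1 char='i'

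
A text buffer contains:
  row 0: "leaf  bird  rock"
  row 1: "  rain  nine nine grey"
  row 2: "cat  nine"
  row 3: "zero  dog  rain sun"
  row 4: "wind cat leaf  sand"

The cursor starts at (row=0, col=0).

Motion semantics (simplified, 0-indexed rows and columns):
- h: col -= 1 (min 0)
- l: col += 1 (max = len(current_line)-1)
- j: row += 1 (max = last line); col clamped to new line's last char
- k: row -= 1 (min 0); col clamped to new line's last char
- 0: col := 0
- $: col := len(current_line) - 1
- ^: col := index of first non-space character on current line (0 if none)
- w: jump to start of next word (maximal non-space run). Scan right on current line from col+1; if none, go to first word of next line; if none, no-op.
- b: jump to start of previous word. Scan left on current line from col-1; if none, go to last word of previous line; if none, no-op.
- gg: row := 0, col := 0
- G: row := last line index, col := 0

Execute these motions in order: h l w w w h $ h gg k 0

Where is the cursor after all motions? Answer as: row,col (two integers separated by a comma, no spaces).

After 1 (h): row=0 col=0 char='l'
After 2 (l): row=0 col=1 char='e'
After 3 (w): row=0 col=6 char='b'
After 4 (w): row=0 col=12 char='r'
After 5 (w): row=1 col=2 char='r'
After 6 (h): row=1 col=1 char='_'
After 7 ($): row=1 col=21 char='y'
After 8 (h): row=1 col=20 char='e'
After 9 (gg): row=0 col=0 char='l'
After 10 (k): row=0 col=0 char='l'
After 11 (0): row=0 col=0 char='l'

Answer: 0,0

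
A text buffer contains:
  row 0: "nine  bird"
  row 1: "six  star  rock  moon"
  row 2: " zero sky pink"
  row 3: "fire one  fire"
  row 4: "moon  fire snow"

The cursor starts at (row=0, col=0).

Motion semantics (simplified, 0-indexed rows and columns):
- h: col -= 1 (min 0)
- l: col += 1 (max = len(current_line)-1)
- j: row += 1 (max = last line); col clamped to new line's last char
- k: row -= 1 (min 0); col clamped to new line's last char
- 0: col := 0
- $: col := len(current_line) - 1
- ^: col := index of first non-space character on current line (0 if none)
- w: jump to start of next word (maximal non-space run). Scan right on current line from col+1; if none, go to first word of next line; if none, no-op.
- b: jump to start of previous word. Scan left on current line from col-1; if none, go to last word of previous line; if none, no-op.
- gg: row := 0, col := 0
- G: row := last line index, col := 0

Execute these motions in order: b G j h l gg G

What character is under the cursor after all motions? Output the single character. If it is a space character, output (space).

Answer: m

Derivation:
After 1 (b): row=0 col=0 char='n'
After 2 (G): row=4 col=0 char='m'
After 3 (j): row=4 col=0 char='m'
After 4 (h): row=4 col=0 char='m'
After 5 (l): row=4 col=1 char='o'
After 6 (gg): row=0 col=0 char='n'
After 7 (G): row=4 col=0 char='m'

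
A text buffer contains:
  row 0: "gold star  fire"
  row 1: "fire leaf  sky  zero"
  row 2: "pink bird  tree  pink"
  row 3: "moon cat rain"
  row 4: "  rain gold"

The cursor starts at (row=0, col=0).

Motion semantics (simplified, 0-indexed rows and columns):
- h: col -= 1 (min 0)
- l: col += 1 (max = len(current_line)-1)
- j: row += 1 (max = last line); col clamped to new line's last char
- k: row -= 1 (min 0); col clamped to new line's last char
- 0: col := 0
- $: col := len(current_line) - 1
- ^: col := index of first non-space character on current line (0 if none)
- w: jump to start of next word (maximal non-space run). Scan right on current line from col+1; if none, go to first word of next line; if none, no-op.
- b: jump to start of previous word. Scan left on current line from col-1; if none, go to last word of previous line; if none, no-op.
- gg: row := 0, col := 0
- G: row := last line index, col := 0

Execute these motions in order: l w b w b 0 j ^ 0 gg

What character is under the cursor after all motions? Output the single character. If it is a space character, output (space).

After 1 (l): row=0 col=1 char='o'
After 2 (w): row=0 col=5 char='s'
After 3 (b): row=0 col=0 char='g'
After 4 (w): row=0 col=5 char='s'
After 5 (b): row=0 col=0 char='g'
After 6 (0): row=0 col=0 char='g'
After 7 (j): row=1 col=0 char='f'
After 8 (^): row=1 col=0 char='f'
After 9 (0): row=1 col=0 char='f'
After 10 (gg): row=0 col=0 char='g'

Answer: g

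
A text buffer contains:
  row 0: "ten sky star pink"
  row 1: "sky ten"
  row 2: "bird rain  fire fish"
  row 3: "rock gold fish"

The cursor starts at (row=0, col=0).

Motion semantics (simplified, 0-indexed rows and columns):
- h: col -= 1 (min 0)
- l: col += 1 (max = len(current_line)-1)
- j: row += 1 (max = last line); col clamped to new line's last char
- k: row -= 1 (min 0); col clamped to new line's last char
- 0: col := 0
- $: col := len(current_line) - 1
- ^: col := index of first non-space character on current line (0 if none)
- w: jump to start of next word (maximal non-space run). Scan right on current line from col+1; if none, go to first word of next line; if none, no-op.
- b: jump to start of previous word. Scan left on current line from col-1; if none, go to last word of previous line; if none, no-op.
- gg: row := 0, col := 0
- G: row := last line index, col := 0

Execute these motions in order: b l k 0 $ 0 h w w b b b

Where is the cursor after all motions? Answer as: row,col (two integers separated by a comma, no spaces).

Answer: 0,0

Derivation:
After 1 (b): row=0 col=0 char='t'
After 2 (l): row=0 col=1 char='e'
After 3 (k): row=0 col=1 char='e'
After 4 (0): row=0 col=0 char='t'
After 5 ($): row=0 col=16 char='k'
After 6 (0): row=0 col=0 char='t'
After 7 (h): row=0 col=0 char='t'
After 8 (w): row=0 col=4 char='s'
After 9 (w): row=0 col=8 char='s'
After 10 (b): row=0 col=4 char='s'
After 11 (b): row=0 col=0 char='t'
After 12 (b): row=0 col=0 char='t'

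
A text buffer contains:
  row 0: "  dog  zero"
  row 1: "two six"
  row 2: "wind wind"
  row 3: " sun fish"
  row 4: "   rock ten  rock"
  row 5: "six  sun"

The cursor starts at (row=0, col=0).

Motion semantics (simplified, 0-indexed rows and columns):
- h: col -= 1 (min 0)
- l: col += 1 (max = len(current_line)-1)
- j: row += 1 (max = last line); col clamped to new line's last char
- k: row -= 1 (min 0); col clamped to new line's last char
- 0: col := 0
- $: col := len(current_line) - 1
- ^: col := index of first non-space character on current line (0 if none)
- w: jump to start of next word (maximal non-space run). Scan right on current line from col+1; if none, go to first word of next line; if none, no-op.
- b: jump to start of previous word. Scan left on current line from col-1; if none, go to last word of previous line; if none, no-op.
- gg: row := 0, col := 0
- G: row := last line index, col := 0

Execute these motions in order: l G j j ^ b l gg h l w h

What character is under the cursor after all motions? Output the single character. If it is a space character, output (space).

After 1 (l): row=0 col=1 char='_'
After 2 (G): row=5 col=0 char='s'
After 3 (j): row=5 col=0 char='s'
After 4 (j): row=5 col=0 char='s'
After 5 (^): row=5 col=0 char='s'
After 6 (b): row=4 col=13 char='r'
After 7 (l): row=4 col=14 char='o'
After 8 (gg): row=0 col=0 char='_'
After 9 (h): row=0 col=0 char='_'
After 10 (l): row=0 col=1 char='_'
After 11 (w): row=0 col=2 char='d'
After 12 (h): row=0 col=1 char='_'

Answer: (space)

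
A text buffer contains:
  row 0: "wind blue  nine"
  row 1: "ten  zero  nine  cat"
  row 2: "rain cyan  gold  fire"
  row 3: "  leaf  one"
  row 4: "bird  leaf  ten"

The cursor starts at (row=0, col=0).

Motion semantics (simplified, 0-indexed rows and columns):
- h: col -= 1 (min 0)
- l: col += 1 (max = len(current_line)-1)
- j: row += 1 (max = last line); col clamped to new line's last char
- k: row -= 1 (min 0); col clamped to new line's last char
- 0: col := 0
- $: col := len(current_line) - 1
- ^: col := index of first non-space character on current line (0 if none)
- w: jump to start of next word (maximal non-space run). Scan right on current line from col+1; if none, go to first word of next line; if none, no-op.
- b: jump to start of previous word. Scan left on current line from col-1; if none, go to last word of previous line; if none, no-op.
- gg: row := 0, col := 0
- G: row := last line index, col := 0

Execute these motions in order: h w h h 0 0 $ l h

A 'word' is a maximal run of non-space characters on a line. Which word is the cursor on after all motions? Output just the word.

Answer: nine

Derivation:
After 1 (h): row=0 col=0 char='w'
After 2 (w): row=0 col=5 char='b'
After 3 (h): row=0 col=4 char='_'
After 4 (h): row=0 col=3 char='d'
After 5 (0): row=0 col=0 char='w'
After 6 (0): row=0 col=0 char='w'
After 7 ($): row=0 col=14 char='e'
After 8 (l): row=0 col=14 char='e'
After 9 (h): row=0 col=13 char='n'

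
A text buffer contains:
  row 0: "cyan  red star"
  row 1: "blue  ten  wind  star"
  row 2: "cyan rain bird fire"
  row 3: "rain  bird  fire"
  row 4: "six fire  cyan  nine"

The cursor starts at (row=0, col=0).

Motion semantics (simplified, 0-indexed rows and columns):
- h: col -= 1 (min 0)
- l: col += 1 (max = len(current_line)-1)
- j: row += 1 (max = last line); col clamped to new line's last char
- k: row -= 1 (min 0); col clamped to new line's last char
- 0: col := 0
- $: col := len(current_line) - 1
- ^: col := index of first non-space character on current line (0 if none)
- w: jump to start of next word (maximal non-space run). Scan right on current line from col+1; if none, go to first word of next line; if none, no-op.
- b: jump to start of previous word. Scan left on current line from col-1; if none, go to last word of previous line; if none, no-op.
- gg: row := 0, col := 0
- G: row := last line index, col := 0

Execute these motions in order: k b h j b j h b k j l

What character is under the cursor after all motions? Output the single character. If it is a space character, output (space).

Answer: e

Derivation:
After 1 (k): row=0 col=0 char='c'
After 2 (b): row=0 col=0 char='c'
After 3 (h): row=0 col=0 char='c'
After 4 (j): row=1 col=0 char='b'
After 5 (b): row=0 col=10 char='s'
After 6 (j): row=1 col=10 char='_'
After 7 (h): row=1 col=9 char='_'
After 8 (b): row=1 col=6 char='t'
After 9 (k): row=0 col=6 char='r'
After 10 (j): row=1 col=6 char='t'
After 11 (l): row=1 col=7 char='e'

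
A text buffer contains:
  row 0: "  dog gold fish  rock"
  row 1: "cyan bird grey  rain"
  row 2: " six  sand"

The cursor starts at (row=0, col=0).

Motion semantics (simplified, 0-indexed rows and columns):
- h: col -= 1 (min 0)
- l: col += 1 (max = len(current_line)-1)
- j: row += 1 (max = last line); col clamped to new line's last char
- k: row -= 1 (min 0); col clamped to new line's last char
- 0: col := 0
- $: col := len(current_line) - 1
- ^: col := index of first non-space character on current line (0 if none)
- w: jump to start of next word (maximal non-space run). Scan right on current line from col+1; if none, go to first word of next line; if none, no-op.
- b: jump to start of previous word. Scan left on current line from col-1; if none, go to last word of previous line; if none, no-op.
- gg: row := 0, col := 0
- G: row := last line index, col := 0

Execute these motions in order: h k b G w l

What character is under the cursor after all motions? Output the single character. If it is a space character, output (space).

After 1 (h): row=0 col=0 char='_'
After 2 (k): row=0 col=0 char='_'
After 3 (b): row=0 col=0 char='_'
After 4 (G): row=2 col=0 char='_'
After 5 (w): row=2 col=1 char='s'
After 6 (l): row=2 col=2 char='i'

Answer: i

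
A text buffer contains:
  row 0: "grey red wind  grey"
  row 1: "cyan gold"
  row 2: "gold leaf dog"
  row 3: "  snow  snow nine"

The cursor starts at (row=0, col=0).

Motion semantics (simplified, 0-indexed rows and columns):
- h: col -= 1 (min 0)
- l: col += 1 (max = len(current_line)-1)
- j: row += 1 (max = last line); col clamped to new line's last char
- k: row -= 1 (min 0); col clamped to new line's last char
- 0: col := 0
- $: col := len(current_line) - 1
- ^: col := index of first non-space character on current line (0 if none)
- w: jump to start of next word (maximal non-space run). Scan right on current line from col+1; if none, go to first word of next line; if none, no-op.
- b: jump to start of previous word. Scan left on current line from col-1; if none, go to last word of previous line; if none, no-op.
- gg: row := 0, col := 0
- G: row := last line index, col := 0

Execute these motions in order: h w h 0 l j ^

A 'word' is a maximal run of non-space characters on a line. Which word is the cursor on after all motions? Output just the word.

Answer: cyan

Derivation:
After 1 (h): row=0 col=0 char='g'
After 2 (w): row=0 col=5 char='r'
After 3 (h): row=0 col=4 char='_'
After 4 (0): row=0 col=0 char='g'
After 5 (l): row=0 col=1 char='r'
After 6 (j): row=1 col=1 char='y'
After 7 (^): row=1 col=0 char='c'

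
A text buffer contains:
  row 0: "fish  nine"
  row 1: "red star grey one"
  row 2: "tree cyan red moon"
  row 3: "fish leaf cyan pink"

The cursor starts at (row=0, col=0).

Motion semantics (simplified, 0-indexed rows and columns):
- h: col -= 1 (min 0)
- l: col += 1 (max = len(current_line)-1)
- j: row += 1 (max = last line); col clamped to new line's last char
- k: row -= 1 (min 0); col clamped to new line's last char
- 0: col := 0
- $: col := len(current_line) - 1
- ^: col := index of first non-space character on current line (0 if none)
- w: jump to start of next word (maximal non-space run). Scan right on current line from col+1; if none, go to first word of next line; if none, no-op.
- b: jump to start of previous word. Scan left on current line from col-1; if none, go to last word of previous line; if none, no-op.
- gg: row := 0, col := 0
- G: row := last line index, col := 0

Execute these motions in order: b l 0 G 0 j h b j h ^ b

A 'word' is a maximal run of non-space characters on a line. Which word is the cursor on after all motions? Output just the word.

After 1 (b): row=0 col=0 char='f'
After 2 (l): row=0 col=1 char='i'
After 3 (0): row=0 col=0 char='f'
After 4 (G): row=3 col=0 char='f'
After 5 (0): row=3 col=0 char='f'
After 6 (j): row=3 col=0 char='f'
After 7 (h): row=3 col=0 char='f'
After 8 (b): row=2 col=14 char='m'
After 9 (j): row=3 col=14 char='_'
After 10 (h): row=3 col=13 char='n'
After 11 (^): row=3 col=0 char='f'
After 12 (b): row=2 col=14 char='m'

Answer: moon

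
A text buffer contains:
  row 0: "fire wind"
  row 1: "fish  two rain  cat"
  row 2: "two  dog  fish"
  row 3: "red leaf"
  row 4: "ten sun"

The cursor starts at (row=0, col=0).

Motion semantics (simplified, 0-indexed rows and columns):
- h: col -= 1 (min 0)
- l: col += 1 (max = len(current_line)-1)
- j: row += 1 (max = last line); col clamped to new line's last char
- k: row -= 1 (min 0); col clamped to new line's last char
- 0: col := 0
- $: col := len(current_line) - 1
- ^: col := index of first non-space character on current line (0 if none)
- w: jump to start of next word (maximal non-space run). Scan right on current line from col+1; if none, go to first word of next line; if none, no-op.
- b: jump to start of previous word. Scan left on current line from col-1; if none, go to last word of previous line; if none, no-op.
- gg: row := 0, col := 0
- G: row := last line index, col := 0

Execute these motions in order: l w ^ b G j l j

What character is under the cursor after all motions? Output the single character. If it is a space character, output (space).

Answer: e

Derivation:
After 1 (l): row=0 col=1 char='i'
After 2 (w): row=0 col=5 char='w'
After 3 (^): row=0 col=0 char='f'
After 4 (b): row=0 col=0 char='f'
After 5 (G): row=4 col=0 char='t'
After 6 (j): row=4 col=0 char='t'
After 7 (l): row=4 col=1 char='e'
After 8 (j): row=4 col=1 char='e'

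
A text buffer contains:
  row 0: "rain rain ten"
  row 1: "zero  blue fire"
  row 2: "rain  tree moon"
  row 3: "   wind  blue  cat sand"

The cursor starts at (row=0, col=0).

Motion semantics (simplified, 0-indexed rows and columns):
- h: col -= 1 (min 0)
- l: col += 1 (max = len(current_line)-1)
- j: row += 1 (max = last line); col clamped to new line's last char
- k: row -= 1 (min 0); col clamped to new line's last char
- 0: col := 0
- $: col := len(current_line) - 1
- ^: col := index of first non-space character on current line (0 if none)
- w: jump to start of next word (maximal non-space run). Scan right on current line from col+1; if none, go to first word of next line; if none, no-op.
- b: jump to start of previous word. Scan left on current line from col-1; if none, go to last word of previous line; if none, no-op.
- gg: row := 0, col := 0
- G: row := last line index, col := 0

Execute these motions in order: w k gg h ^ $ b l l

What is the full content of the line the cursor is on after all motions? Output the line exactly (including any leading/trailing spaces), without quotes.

Answer: rain rain ten

Derivation:
After 1 (w): row=0 col=5 char='r'
After 2 (k): row=0 col=5 char='r'
After 3 (gg): row=0 col=0 char='r'
After 4 (h): row=0 col=0 char='r'
After 5 (^): row=0 col=0 char='r'
After 6 ($): row=0 col=12 char='n'
After 7 (b): row=0 col=10 char='t'
After 8 (l): row=0 col=11 char='e'
After 9 (l): row=0 col=12 char='n'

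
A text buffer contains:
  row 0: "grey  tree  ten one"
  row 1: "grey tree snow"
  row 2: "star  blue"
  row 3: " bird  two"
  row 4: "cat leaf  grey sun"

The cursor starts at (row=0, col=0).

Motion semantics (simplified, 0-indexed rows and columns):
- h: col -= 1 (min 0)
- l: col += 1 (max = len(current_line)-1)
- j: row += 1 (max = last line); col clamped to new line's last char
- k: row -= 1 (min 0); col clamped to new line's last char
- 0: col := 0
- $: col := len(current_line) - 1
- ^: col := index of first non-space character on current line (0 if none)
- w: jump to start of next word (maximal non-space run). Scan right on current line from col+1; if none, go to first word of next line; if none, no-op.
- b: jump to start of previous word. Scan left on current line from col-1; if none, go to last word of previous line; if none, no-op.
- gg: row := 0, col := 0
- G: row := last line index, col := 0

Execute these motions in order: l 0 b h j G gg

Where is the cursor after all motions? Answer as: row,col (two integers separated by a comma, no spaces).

Answer: 0,0

Derivation:
After 1 (l): row=0 col=1 char='r'
After 2 (0): row=0 col=0 char='g'
After 3 (b): row=0 col=0 char='g'
After 4 (h): row=0 col=0 char='g'
After 5 (j): row=1 col=0 char='g'
After 6 (G): row=4 col=0 char='c'
After 7 (gg): row=0 col=0 char='g'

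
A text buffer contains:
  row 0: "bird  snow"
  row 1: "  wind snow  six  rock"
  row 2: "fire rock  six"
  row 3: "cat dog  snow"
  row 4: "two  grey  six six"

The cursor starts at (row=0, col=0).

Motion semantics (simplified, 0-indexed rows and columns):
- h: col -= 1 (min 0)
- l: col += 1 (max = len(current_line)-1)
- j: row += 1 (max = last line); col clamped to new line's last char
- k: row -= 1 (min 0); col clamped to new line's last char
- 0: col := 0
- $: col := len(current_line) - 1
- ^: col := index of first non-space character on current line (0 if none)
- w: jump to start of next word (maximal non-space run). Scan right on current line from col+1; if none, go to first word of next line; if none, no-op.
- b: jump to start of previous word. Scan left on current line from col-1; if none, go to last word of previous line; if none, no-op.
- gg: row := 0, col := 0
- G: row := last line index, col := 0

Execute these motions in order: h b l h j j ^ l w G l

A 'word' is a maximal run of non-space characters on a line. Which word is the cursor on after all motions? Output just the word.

Answer: two

Derivation:
After 1 (h): row=0 col=0 char='b'
After 2 (b): row=0 col=0 char='b'
After 3 (l): row=0 col=1 char='i'
After 4 (h): row=0 col=0 char='b'
After 5 (j): row=1 col=0 char='_'
After 6 (j): row=2 col=0 char='f'
After 7 (^): row=2 col=0 char='f'
After 8 (l): row=2 col=1 char='i'
After 9 (w): row=2 col=5 char='r'
After 10 (G): row=4 col=0 char='t'
After 11 (l): row=4 col=1 char='w'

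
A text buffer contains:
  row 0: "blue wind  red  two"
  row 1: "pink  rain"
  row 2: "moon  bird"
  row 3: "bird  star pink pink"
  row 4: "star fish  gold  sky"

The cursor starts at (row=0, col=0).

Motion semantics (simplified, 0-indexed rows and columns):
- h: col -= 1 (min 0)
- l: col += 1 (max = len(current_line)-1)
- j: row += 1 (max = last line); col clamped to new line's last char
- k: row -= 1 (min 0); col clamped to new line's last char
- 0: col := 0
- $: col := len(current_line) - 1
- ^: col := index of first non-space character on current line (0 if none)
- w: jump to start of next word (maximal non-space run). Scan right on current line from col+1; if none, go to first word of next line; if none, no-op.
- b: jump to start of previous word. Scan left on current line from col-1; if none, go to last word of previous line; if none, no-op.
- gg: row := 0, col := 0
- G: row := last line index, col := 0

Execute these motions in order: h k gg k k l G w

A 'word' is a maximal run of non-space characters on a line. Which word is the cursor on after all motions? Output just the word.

After 1 (h): row=0 col=0 char='b'
After 2 (k): row=0 col=0 char='b'
After 3 (gg): row=0 col=0 char='b'
After 4 (k): row=0 col=0 char='b'
After 5 (k): row=0 col=0 char='b'
After 6 (l): row=0 col=1 char='l'
After 7 (G): row=4 col=0 char='s'
After 8 (w): row=4 col=5 char='f'

Answer: fish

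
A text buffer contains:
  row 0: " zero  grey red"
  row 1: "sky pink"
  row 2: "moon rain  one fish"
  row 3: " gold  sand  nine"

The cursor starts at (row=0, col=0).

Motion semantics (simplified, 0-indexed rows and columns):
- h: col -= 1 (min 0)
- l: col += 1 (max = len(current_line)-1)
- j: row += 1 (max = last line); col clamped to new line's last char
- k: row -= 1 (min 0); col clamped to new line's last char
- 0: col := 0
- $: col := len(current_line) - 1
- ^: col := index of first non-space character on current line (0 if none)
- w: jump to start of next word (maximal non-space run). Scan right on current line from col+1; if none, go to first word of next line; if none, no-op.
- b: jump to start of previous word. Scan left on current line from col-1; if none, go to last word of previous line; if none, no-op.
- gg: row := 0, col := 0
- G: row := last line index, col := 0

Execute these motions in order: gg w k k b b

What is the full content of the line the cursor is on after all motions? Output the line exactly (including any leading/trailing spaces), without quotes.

After 1 (gg): row=0 col=0 char='_'
After 2 (w): row=0 col=1 char='z'
After 3 (k): row=0 col=1 char='z'
After 4 (k): row=0 col=1 char='z'
After 5 (b): row=0 col=1 char='z'
After 6 (b): row=0 col=1 char='z'

Answer:  zero  grey red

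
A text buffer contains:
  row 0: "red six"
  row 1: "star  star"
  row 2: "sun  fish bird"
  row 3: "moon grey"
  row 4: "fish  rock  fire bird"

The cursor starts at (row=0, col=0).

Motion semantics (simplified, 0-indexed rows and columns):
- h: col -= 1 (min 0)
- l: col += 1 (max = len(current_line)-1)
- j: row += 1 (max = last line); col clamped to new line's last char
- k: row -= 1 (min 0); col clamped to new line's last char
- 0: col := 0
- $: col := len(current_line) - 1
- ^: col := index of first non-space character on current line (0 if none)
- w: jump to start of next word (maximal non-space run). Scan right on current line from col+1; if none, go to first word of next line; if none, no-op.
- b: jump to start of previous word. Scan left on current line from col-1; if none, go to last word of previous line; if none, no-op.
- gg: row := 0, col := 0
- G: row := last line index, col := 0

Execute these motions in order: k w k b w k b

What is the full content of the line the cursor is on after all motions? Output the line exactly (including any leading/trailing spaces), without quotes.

Answer: red six

Derivation:
After 1 (k): row=0 col=0 char='r'
After 2 (w): row=0 col=4 char='s'
After 3 (k): row=0 col=4 char='s'
After 4 (b): row=0 col=0 char='r'
After 5 (w): row=0 col=4 char='s'
After 6 (k): row=0 col=4 char='s'
After 7 (b): row=0 col=0 char='r'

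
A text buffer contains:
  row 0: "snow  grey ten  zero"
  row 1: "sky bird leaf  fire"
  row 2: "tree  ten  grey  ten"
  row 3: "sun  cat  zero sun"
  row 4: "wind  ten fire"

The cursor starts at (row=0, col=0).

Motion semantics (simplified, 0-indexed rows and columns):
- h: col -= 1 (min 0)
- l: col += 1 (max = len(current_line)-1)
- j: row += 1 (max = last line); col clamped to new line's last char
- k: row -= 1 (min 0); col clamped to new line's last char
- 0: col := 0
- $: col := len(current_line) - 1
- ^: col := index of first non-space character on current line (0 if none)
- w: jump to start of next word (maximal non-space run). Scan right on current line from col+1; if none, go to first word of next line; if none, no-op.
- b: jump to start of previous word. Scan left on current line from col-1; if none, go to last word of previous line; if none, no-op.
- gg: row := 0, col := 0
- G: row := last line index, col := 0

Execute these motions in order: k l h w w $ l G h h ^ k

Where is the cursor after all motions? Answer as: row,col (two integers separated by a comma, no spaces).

After 1 (k): row=0 col=0 char='s'
After 2 (l): row=0 col=1 char='n'
After 3 (h): row=0 col=0 char='s'
After 4 (w): row=0 col=6 char='g'
After 5 (w): row=0 col=11 char='t'
After 6 ($): row=0 col=19 char='o'
After 7 (l): row=0 col=19 char='o'
After 8 (G): row=4 col=0 char='w'
After 9 (h): row=4 col=0 char='w'
After 10 (h): row=4 col=0 char='w'
After 11 (^): row=4 col=0 char='w'
After 12 (k): row=3 col=0 char='s'

Answer: 3,0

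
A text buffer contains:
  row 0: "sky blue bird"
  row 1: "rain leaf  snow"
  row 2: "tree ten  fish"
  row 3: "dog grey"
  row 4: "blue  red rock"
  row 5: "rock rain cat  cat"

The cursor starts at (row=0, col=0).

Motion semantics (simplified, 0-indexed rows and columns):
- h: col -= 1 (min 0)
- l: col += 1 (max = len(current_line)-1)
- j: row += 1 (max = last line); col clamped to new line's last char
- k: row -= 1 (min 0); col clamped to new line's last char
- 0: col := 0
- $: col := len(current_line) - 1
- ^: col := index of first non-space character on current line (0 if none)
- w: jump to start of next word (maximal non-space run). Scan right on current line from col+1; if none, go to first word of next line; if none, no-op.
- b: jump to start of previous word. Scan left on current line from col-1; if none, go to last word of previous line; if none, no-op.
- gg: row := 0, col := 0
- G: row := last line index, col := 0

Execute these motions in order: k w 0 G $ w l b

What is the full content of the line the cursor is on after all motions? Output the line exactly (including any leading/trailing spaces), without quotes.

After 1 (k): row=0 col=0 char='s'
After 2 (w): row=0 col=4 char='b'
After 3 (0): row=0 col=0 char='s'
After 4 (G): row=5 col=0 char='r'
After 5 ($): row=5 col=17 char='t'
After 6 (w): row=5 col=17 char='t'
After 7 (l): row=5 col=17 char='t'
After 8 (b): row=5 col=15 char='c'

Answer: rock rain cat  cat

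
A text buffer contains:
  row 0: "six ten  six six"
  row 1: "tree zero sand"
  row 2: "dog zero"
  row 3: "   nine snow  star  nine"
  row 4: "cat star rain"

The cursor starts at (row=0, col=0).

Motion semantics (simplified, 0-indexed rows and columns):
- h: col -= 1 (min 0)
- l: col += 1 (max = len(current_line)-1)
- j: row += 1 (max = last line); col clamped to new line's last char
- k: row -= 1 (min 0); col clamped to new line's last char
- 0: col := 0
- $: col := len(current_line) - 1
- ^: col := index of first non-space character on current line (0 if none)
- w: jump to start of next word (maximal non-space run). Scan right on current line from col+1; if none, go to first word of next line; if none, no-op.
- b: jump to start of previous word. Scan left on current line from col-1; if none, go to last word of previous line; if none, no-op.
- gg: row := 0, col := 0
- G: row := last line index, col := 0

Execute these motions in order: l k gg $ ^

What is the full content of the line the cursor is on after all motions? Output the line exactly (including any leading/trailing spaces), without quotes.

Answer: six ten  six six

Derivation:
After 1 (l): row=0 col=1 char='i'
After 2 (k): row=0 col=1 char='i'
After 3 (gg): row=0 col=0 char='s'
After 4 ($): row=0 col=15 char='x'
After 5 (^): row=0 col=0 char='s'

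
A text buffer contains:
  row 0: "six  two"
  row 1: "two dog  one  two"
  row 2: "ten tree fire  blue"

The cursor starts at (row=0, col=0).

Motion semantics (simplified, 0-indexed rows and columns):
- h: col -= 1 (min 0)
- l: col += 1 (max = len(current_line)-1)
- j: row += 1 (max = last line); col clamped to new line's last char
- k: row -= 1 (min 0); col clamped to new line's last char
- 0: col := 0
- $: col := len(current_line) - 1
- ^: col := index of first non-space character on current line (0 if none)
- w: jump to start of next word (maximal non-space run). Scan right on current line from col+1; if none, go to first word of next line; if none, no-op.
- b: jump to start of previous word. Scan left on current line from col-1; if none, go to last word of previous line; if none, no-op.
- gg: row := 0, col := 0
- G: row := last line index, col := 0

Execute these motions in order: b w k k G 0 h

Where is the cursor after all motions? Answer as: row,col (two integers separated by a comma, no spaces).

Answer: 2,0

Derivation:
After 1 (b): row=0 col=0 char='s'
After 2 (w): row=0 col=5 char='t'
After 3 (k): row=0 col=5 char='t'
After 4 (k): row=0 col=5 char='t'
After 5 (G): row=2 col=0 char='t'
After 6 (0): row=2 col=0 char='t'
After 7 (h): row=2 col=0 char='t'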